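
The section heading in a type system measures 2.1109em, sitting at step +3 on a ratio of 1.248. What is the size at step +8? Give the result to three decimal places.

6.391em

The gap is 8 − (3) = 5 steps, so the factor is 1.248^5.
2.1109 × 1.248⁵ = 2.1109 × 3.02742 ≈ 6.391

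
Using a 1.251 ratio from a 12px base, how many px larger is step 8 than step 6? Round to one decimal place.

26.0px

Step 6: 12.0 × 1.251⁶ = 45.997px
Step 8: 12.0 × 1.251⁸ = 71.985px
Difference: 71.985 − 45.997 = 25.988px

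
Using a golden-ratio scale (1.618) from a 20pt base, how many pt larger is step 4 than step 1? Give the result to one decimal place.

104.7pt

Step 1: 20.0 × 1.618 = 32.360pt
Step 4: 20.0 × 1.618⁴ = 137.071pt
Difference: 137.071 − 32.360 = 104.711pt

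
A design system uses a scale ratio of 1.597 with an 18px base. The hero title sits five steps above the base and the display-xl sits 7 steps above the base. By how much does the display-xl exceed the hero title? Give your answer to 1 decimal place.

289.9px

Step 5: 18.0 × 1.597⁵ = 186.981px
Step 7: 18.0 × 1.597⁷ = 476.878px
Difference: 476.878 − 186.981 = 289.897px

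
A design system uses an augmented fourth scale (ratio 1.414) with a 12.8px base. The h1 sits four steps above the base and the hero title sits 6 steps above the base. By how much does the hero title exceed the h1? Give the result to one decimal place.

51.1px

Step 4: 12.8 × 1.414⁴ = 51.169px
Step 6: 12.8 × 1.414⁶ = 102.307px
Difference: 102.307 − 51.169 = 51.138px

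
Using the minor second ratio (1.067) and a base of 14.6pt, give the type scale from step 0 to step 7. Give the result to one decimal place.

Step 0: 14.6pt
Step 1: 14.6 × 1.067 = 15.6
Step 2: 14.6 × 1.067² = 16.6
Step 3: 14.6 × 1.067³ = 17.7
Step 4: 14.6 × 1.067⁴ = 18.9
Step 5: 14.6 × 1.067⁵ = 20.2
Step 6: 14.6 × 1.067⁶ = 21.5
Step 7: 14.6 × 1.067⁷ = 23.0

14.6pt, 15.6pt, 16.6pt, 17.7pt, 18.9pt, 20.2pt, 21.5pt, 23.0pt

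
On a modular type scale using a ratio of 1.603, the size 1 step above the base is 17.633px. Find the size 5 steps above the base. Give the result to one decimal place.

Moving from step +1 to step +5 is 4 steps up, so multiply by r⁴.
17.633 × 1.603⁴ = 17.633 × 6.60289 ≈ 116.429

116.4px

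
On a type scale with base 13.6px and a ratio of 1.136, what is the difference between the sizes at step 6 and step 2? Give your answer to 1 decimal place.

Step 2: 13.6 × 1.136² = 17.551px
Step 6: 13.6 × 1.136⁶ = 29.229px
Difference: 29.229 − 17.551 = 11.678px

11.7px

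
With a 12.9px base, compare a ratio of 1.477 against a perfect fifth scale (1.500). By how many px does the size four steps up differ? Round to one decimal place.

3.9px

At 1.477: 12.9 × 1.477⁴ = 61.392px
Perfect fifth: 12.9 × 1.500⁴ = 65.306px
Difference: 65.306 − 61.392 = 3.914px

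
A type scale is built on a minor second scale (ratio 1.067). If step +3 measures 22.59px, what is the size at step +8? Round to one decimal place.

Moving from step +3 to step +8 is 5 steps up, so multiply by r⁵.
22.59 × 1.067⁵ = 22.59 × 1.38300 ≈ 31.242

31.2px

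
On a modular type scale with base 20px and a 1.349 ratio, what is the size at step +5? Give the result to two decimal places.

Each step on a modular scale multiplies by the ratio, so the size n steps from the base is base × ratioⁿ.
20.0 × 1.349⁵ = 20.0 × 4.46745 ≈ 89.35

89.35px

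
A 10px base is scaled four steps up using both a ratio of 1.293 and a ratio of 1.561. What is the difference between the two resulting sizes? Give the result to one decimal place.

31.4px

At 1.293: 10.0 × 1.293⁴ = 27.951px
At 1.561: 10.0 × 1.561⁴ = 59.376px
Difference: 59.376 − 27.951 = 31.425px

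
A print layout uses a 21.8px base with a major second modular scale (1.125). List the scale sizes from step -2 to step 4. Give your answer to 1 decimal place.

17.2px, 19.4px, 21.8px, 24.5px, 27.6px, 31.0px, 34.9px

Step -2: 21.8 ÷ 1.125² = 17.2
Step -1: 21.8 ÷ 1.125 = 19.4
Step 0: 21.8px
Step 1: 21.8 × 1.125 = 24.5
Step 2: 21.8 × 1.125² = 27.6
Step 3: 21.8 × 1.125³ = 31.0
Step 4: 21.8 × 1.125⁴ = 34.9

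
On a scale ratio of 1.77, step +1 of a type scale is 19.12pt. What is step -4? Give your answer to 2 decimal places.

1.10pt

19.12 ÷ 1.77⁵ = 19.12 ÷ 17.37266 ≈ 1.101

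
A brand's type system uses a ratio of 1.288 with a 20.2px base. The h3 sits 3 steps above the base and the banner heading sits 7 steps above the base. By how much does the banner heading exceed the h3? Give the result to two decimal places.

Step 3: 20.2 × 1.288³ = 43.1617px
Step 7: 20.2 × 1.288⁷ = 118.7852px
Difference: 118.7852 − 43.1617 = 75.6235px

75.62px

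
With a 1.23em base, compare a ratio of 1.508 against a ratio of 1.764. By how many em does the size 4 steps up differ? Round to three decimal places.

At 1.508: 1.23 × 1.508⁴ = 6.36078em
At 1.764: 1.23 × 1.764⁴ = 11.90966em
Difference: 11.90966 − 6.36078 = 5.54888em

5.549em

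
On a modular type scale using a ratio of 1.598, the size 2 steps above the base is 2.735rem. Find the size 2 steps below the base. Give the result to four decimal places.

0.4194rem

2.735 ÷ 1.598⁴ = 2.735 ÷ 6.52089 ≈ 0.4194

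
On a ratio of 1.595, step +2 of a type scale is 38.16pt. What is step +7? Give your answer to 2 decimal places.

393.92pt

38.16 × 1.595⁵ = 38.16 × 10.32294 ≈ 393.923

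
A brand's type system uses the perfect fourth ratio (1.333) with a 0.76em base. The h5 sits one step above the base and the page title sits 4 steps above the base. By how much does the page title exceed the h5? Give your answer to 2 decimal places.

Step 1: 0.76 × 1.333 = 1.0131em
Step 4: 0.76 × 1.333⁴ = 2.3996em
Difference: 2.3996 − 1.0131 = 1.3865em

1.39em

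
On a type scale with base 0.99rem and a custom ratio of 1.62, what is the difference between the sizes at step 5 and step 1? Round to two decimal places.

Step 1: 0.99 × 1.62 = 1.6038rem
Step 5: 0.99 × 1.62⁵ = 11.0461rem
Difference: 11.0461 − 1.6038 = 9.4423rem

9.44rem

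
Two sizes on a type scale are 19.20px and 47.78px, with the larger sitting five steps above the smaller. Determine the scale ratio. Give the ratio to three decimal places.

The ratio satisfies 19.20 × r⁵ = 47.78, so r = (47.78 / 19.20)^(1/5).
r = 2.4885^(1/5) ≈ 1.2000

1.200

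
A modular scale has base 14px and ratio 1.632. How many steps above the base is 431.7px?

1.632ⁿ = 431.7 / 14 = 30.8357
n = ln(30.8357) / ln(1.632) = 3.4287 / 0.4898 ≈ 7.00

7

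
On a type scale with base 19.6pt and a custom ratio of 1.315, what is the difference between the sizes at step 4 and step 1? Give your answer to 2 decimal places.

Step 1: 19.6 × 1.315 = 25.7740pt
Step 4: 19.6 × 1.315⁴ = 58.6083pt
Difference: 58.6083 − 25.7740 = 32.8343pt

32.83pt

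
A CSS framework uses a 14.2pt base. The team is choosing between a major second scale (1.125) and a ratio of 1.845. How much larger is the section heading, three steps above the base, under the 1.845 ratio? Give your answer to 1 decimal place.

Major second: 14.2 × 1.125³ = 20.218pt
At 1.845: 14.2 × 1.845³ = 89.182pt
Difference: 89.182 − 20.218 = 68.964pt

69.0pt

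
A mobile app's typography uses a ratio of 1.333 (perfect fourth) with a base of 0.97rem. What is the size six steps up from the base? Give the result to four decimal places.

5.4419rem

A modular type scale is a geometric sequence: sizeₙ = base × rⁿ.
0.97 × 1.333⁶ = 0.97 × 5.61023 ≈ 5.4419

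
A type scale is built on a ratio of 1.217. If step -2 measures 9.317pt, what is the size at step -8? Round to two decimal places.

9.317 ÷ 1.217⁶ = 9.317 ÷ 3.24895 ≈ 2.868

2.87pt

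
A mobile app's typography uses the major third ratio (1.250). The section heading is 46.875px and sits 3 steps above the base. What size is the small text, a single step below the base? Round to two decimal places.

19.20px

Moving from step +3 to step -1 is 4 steps down, so divide by r⁴.
46.875 ÷ 1.250⁴ = 46.875 ÷ 2.44141 ≈ 19.200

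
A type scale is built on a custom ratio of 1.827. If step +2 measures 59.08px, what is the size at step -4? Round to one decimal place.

59.08 ÷ 1.827⁶ = 59.08 ÷ 37.19044 ≈ 1.589

1.6px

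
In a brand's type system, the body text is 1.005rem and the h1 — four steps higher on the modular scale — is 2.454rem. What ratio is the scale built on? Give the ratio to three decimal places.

1.250

The ratio satisfies 1.005 × r⁴ = 2.454, so r = (2.454 / 1.005)^(1/4).
r = 2.4418^(1/4) ≈ 1.2500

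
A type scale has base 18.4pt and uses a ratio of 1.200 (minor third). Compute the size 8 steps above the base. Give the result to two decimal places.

79.12pt

18.4 × 1.200⁸ = 18.4 × 4.29982 ≈ 79.12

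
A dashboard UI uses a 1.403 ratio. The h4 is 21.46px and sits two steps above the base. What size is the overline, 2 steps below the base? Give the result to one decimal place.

5.5px

21.46 ÷ 1.403⁴ = 21.46 ÷ 3.87463 ≈ 5.539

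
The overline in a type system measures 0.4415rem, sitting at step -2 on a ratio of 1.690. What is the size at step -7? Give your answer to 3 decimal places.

The gap is -7 − (-2) = -5 steps, so the factor is 1.690^-5.
0.4415 ÷ 1.690⁵ = 0.4415 ÷ 13.78585 ≈ 0.032

0.032rem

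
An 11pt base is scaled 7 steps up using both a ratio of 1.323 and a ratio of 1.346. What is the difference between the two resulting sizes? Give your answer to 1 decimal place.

At 1.323: 11.0 × 1.323⁷ = 78.039pt
At 1.346: 11.0 × 1.346⁷ = 88.046pt
Difference: 88.046 − 78.039 = 10.007pt

10.0pt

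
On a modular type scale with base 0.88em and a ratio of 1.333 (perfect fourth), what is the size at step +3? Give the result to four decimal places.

Each step on a modular scale multiplies by the ratio, so the size n steps from the base is base × ratioⁿ.
0.88 × 1.333³ = 0.88 × 2.36859 ≈ 2.0844

2.0844em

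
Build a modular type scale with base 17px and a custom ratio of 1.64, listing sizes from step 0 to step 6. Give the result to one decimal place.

17.0px, 27.9px, 45.7px, 75.0px, 123.0px, 201.7px, 330.8px

Step 0: 17px
Step 1: 17.0 × 1.64 = 27.9
Step 2: 17.0 × 1.64² = 45.7
Step 3: 17.0 × 1.64³ = 75.0
Step 4: 17.0 × 1.64⁴ = 123.0
Step 5: 17.0 × 1.64⁵ = 201.7
Step 6: 17.0 × 1.64⁶ = 330.8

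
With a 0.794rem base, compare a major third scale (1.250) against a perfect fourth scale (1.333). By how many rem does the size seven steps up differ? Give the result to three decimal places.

2.152rem

Major third: 0.794 × 1.250⁷ = 3.78609rem
Perfect fourth: 0.794 × 1.333⁷ = 5.93788rem
Difference: 5.93788 − 3.78609 = 2.15179rem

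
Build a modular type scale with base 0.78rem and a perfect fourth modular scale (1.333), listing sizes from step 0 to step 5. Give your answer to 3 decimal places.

Step 0: 0.78rem
Step 1: 0.78 × 1.333 = 1.040
Step 2: 0.78 × 1.333² = 1.386
Step 3: 0.78 × 1.333³ = 1.848
Step 4: 0.78 × 1.333⁴ = 2.463
Step 5: 0.78 × 1.333⁵ = 3.283

0.780rem, 1.040rem, 1.386rem, 1.848rem, 2.463rem, 3.283rem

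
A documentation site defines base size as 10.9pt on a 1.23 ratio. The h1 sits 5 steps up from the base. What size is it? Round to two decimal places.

30.69pt

Every step multiplies by the scale ratio.
10.9 × 1.23⁵ = 10.9 × 2.81531 ≈ 30.69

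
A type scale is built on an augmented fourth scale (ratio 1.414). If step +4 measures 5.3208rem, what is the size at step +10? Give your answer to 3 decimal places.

42.528rem

The gap is 10 − (4) = 6 steps, so the factor is 1.414^6.
5.3208 × 1.414⁶ = 5.3208 × 7.99275 ≈ 42.528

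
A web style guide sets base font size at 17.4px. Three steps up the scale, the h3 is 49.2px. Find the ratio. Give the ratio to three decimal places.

The ratio satisfies 17.4 × r³ = 49.2, so r = (49.2 / 17.4)^(1/3).
r = 2.8276^(1/3) ≈ 1.4141

1.414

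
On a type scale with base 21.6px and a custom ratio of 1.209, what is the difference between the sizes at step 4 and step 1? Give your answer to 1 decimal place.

20.0px

Step 1: 21.6 × 1.209 = 26.114px
Step 4: 21.6 × 1.209⁴ = 46.149px
Difference: 46.149 − 26.114 = 20.035px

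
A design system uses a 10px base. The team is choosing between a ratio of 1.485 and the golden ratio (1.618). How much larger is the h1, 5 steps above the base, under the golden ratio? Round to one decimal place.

At 1.485: 10.0 × 1.485⁵ = 72.216px
Golden ratio: 10.0 × 1.618⁵ = 110.890px
Difference: 110.890 − 72.216 = 38.674px

38.7px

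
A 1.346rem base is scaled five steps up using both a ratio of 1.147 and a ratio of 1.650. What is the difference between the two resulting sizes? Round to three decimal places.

13.789rem

At 1.147: 1.346 × 1.147⁵ = 2.67216rem
At 1.650: 1.346 × 1.650⁵ = 16.46132rem
Difference: 16.46132 − 2.67216 = 13.78916rem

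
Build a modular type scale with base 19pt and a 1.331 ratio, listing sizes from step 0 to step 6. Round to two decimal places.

19.00pt, 25.29pt, 33.66pt, 44.80pt, 59.63pt, 79.37pt, 105.64pt

Step 0: 19pt
Step 1: 19.0 × 1.331 = 25.29
Step 2: 19.0 × 1.331² = 33.66
Step 3: 19.0 × 1.331³ = 44.80
Step 4: 19.0 × 1.331⁴ = 59.63
Step 5: 19.0 × 1.331⁵ = 79.37
Step 6: 19.0 × 1.331⁶ = 105.64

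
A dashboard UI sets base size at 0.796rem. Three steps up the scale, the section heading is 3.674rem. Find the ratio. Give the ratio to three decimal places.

The ratio satisfies 0.796 × r³ = 3.674, so r = (3.674 / 0.796)^(1/3).
r = 4.6156^(1/3) ≈ 1.6650

1.665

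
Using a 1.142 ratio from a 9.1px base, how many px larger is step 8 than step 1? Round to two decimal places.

Step 1: 9.1 × 1.142 = 10.3922px
Step 8: 9.1 × 1.142⁸ = 26.3251px
Difference: 26.3251 − 10.3922 = 15.9329px

15.93px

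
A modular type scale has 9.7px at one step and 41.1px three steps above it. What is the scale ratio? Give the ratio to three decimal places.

1.618

r³ = 41.1 / 9.7, so r = (41.1/9.7)^(1/3).
r = 4.2371^(1/3) ≈ 1.6182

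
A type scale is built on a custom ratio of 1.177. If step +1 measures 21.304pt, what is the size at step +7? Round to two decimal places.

56.64pt

21.304 × 1.177⁶ = 21.304 × 2.65864 ≈ 56.640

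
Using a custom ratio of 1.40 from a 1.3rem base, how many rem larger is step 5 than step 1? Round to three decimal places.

5.172rem

Step 1: 1.3 × 1.40 = 1.82000rem
Step 5: 1.3 × 1.40⁵ = 6.99171rem
Difference: 6.99171 − 1.82000 = 5.17171rem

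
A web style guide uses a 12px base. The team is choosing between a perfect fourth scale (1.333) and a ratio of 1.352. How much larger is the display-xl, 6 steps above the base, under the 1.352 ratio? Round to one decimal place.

6.0px

Perfect fourth: 12.0 × 1.333⁶ = 67.323px
At 1.352: 12.0 × 1.352⁶ = 73.289px
Difference: 73.289 − 67.323 = 5.966px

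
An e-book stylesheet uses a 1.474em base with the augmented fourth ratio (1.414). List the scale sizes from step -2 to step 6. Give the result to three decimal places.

Step -2: 1.474 ÷ 1.414² = 0.737
Step -1: 1.474 ÷ 1.414 = 1.042
Step 0: 1.474em
Step 1: 1.474 × 1.414 = 2.084
Step 2: 1.474 × 1.414² = 2.947
Step 3: 1.474 × 1.414³ = 4.167
Step 4: 1.474 × 1.414⁴ = 5.892
Step 5: 1.474 × 1.414⁵ = 8.332
Step 6: 1.474 × 1.414⁶ = 11.781

0.737em, 1.042em, 1.474em, 2.084em, 2.947em, 4.167em, 5.892em, 8.332em, 11.781em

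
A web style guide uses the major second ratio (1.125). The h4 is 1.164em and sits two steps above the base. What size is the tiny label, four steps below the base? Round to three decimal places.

0.574em

1.164 ÷ 1.125⁶ = 1.164 ÷ 2.02729 ≈ 0.574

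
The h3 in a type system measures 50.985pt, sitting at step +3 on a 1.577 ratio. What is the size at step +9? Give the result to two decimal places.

The gap is 9 − (3) = 6 steps, so the factor is 1.577^6.
50.985 × 1.577⁶ = 50.985 × 15.38120 ≈ 784.210

784.21pt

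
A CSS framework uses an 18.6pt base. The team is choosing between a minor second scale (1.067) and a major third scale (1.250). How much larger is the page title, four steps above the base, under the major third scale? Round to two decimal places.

21.30pt

Minor second: 18.6 × 1.067⁴ = 24.1085pt
Major third: 18.6 × 1.250⁴ = 45.4102pt
Difference: 45.4102 − 24.1085 = 21.3017pt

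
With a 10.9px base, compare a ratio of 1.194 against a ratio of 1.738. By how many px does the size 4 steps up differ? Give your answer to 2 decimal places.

77.30px

At 1.194: 10.9 × 1.194⁴ = 22.1536px
At 1.738: 10.9 × 1.738⁴ = 99.4548px
Difference: 99.4548 − 22.1536 = 77.3012px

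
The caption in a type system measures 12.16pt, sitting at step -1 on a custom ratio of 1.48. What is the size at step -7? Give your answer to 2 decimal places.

1.16pt

12.16 ÷ 1.48⁶ = 12.16 ÷ 10.50922 ≈ 1.157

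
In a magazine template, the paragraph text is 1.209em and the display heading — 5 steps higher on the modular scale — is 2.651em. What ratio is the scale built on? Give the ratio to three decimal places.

1.170

The ratio satisfies 1.209 × r⁵ = 2.651, so r = (2.651 / 1.209)^(1/5).
r = 2.1927^(1/5) ≈ 1.1700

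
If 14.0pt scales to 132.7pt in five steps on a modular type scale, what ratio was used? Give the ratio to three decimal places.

r⁵ = 132.7 / 14.0, so r = (132.7/14.0)^(1/5).
r = 9.4786^(1/5) ≈ 1.5680

1.568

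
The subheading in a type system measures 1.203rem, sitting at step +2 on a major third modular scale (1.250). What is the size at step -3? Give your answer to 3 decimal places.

0.394rem

1.203 ÷ 1.250⁵ = 1.203 ÷ 3.05176 ≈ 0.394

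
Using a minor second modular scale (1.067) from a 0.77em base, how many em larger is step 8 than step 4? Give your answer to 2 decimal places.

Step 4: 0.77 × 1.067⁴ = 0.9980em
Step 8: 0.77 × 1.067⁸ = 1.2936em
Difference: 1.2936 − 0.9980 = 0.2956em

0.30em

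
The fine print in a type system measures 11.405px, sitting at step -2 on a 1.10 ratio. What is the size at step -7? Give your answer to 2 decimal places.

7.08px

Moving from step -2 to step -7 is 5 steps down, so divide by r⁵.
11.405 ÷ 1.10⁵ = 11.405 ÷ 1.61051 ≈ 7.082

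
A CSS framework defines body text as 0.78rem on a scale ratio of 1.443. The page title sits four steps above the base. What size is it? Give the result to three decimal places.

0.78 × 1.443⁴ = 0.78 × 4.33576 ≈ 3.382

3.382rem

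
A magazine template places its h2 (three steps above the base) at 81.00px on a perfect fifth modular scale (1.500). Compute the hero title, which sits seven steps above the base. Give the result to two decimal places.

410.06px

81.00 × 1.500⁴ = 81.00 × 5.06250 ≈ 410.062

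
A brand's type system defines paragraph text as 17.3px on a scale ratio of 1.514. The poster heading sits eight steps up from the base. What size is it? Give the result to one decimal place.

A modular type scale is a geometric sequence: sizeₙ = base × rⁿ.
17.3 × 1.514⁸ = 17.3 × 27.60622 ≈ 477.59

477.6px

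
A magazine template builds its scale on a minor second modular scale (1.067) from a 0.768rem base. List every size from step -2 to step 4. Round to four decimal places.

Step -2: 0.768 ÷ 1.067² = 0.6746
Step -1: 0.768 ÷ 1.067 = 0.7198
Step 0: 0.768rem
Step 1: 0.768 × 1.067 = 0.8195
Step 2: 0.768 × 1.067² = 0.8744
Step 3: 0.768 × 1.067³ = 0.9329
Step 4: 0.768 × 1.067⁴ = 0.9954

0.6746rem, 0.7198rem, 0.7680rem, 0.8195rem, 0.8744rem, 0.9329rem, 0.9954rem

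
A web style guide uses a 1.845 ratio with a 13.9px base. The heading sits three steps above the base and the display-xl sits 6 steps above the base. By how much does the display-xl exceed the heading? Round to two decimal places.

460.97px

Step 3: 13.9 × 1.845³ = 87.2979px
Step 6: 13.9 × 1.845⁶ = 548.2682px
Difference: 548.2682 − 87.2979 = 460.9703px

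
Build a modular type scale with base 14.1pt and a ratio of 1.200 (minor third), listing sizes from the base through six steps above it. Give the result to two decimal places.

14.10pt, 16.92pt, 20.30pt, 24.36pt, 29.24pt, 35.09pt, 42.10pt

Step 0: 14.1pt
Step 1: 14.1 × 1.200 = 16.92
Step 2: 14.1 × 1.200² = 20.30
Step 3: 14.1 × 1.200³ = 24.36
Step 4: 14.1 × 1.200⁴ = 29.24
Step 5: 14.1 × 1.200⁵ = 35.09
Step 6: 14.1 × 1.200⁶ = 42.10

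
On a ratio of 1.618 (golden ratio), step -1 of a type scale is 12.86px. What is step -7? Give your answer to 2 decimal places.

0.72px

12.86 ÷ 1.618⁶ = 12.86 ÷ 17.94201 ≈ 0.717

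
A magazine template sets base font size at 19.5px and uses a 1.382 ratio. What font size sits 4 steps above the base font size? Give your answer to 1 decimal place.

71.1px

19.5 × 1.382⁴ = 19.5 × 3.64781 ≈ 71.13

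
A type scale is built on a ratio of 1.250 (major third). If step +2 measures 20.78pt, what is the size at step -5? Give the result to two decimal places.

4.36pt

20.78 ÷ 1.250⁷ = 20.78 ÷ 4.76837 ≈ 4.358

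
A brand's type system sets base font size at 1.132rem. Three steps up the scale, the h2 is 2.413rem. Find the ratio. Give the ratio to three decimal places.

1.287

The ratio satisfies 1.132 × r³ = 2.413, so r = (2.413 / 1.132)^(1/3).
r = 2.1316^(1/3) ≈ 1.2870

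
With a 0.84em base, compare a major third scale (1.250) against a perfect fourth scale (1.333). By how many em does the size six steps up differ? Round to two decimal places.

Major third: 0.84 × 1.250⁶ = 3.2043em
Perfect fourth: 0.84 × 1.333⁶ = 4.7126em
Difference: 4.7126 − 3.2043 = 1.5083em

1.51em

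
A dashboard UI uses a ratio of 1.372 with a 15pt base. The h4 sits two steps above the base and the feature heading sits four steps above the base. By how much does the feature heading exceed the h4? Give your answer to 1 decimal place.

Step 2: 15.0 × 1.372² = 28.236pt
Step 4: 15.0 × 1.372⁴ = 53.151pt
Difference: 53.151 − 28.236 = 24.915pt

24.9pt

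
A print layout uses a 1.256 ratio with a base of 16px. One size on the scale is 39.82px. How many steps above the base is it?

4

1.256ⁿ = 39.82 / 16 = 2.4888
n = ln(2.4888) / ln(1.256) = 0.9118 / 0.2279 ≈ 4.00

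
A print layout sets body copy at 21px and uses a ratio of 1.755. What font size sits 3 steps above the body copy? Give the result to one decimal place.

113.5px

21.0 × 1.755³ = 21.0 × 5.40544 ≈ 113.51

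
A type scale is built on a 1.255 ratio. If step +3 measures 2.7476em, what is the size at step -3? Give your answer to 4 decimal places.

2.7476 ÷ 1.255⁶ = 2.7476 ÷ 3.90717 ≈ 0.7032

0.7032em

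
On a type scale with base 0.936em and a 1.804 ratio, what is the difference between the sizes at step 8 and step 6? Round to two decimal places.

Step 6: 0.936 × 1.804⁶ = 32.2623em
Step 8: 0.936 × 1.804⁸ = 104.9949em
Difference: 104.9949 − 32.2623 = 72.7326em

72.73em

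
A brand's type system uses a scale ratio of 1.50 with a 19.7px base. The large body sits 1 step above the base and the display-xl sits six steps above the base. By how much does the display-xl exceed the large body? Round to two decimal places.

194.85px

Step 1: 19.7 × 1.50 = 29.5500px
Step 6: 19.7 × 1.50⁶ = 224.3953px
Difference: 224.3953 − 29.5500 = 194.8453px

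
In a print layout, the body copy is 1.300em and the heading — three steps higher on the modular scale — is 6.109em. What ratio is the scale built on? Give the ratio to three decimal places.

1.675

The ratio satisfies 1.300 × r³ = 6.109, so r = (6.109 / 1.300)^(1/3).
r = 4.6992^(1/3) ≈ 1.6750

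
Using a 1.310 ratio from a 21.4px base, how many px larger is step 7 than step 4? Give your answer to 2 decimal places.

78.66px

Step 4: 21.4 × 1.310⁴ = 63.0230px
Step 7: 21.4 × 1.310⁷ = 141.6814px
Difference: 141.6814 − 63.0230 = 78.6584px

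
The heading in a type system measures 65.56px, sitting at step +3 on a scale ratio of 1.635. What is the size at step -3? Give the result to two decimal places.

3.43px

Moving from step +3 to step -3 is 6 steps down, so divide by r⁶.
65.56 ÷ 1.635⁶ = 65.56 ÷ 19.10322 ≈ 3.432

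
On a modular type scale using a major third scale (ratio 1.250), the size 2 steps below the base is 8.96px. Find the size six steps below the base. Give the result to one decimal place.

8.96 ÷ 1.250⁴ = 8.96 ÷ 2.44141 ≈ 3.670

3.7px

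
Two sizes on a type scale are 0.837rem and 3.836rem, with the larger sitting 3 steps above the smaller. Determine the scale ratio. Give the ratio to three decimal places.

1.661

The ratio satisfies 0.837 × r³ = 3.836, so r = (3.836 / 0.837)^(1/3).
r = 4.5830^(1/3) ≈ 1.6611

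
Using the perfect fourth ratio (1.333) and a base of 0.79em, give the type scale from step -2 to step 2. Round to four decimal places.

0.4446em, 0.5926em, 0.7900em, 1.0531em, 1.4037em

Step -2: 0.79 ÷ 1.333² = 0.4446
Step -1: 0.79 ÷ 1.333 = 0.5926
Step 0: 0.79em
Step 1: 0.79 × 1.333 = 1.0531
Step 2: 0.79 × 1.333² = 1.4037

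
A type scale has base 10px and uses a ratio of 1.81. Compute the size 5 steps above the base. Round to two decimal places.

10.0 × 1.81⁵ = 10.0 × 19.42642 ≈ 194.26

194.26px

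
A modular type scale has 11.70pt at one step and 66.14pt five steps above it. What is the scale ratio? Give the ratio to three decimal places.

The ratio satisfies 11.70 × r⁵ = 66.14, so r = (66.14 / 11.70)^(1/5).
r = 5.6530^(1/5) ≈ 1.4140

1.414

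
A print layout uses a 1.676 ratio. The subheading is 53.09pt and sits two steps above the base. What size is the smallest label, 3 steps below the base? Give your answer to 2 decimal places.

The gap is -3 − (2) = -5 steps, so the factor is 1.676^-5.
53.09 ÷ 1.676⁵ = 53.09 ÷ 13.22422 ≈ 4.015

4.01pt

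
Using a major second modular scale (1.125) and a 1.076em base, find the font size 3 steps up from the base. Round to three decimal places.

A modular type scale is a geometric sequence: sizeₙ = base × rⁿ.
1.076 × 1.125³ = 1.076 × 1.42383 ≈ 1.532

1.532em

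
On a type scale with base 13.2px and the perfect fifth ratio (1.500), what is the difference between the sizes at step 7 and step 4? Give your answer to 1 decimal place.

Step 4: 13.2 × 1.500⁴ = 66.825px
Step 7: 13.2 × 1.500⁷ = 225.534px
Difference: 225.534 − 66.825 = 158.709px

158.7px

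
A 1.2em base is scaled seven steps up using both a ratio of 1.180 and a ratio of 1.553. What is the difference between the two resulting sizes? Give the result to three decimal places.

At 1.180: 1.2 × 1.180⁷ = 3.82257em
At 1.553: 1.2 × 1.553⁷ = 26.14457em
Difference: 26.14457 − 3.82257 = 22.32200em

22.322em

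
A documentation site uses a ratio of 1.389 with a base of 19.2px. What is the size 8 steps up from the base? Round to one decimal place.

266.0px

A modular type scale is a geometric sequence: sizeₙ = base × rⁿ.
19.2 × 1.389⁸ = 19.2 × 13.85536 ≈ 266.02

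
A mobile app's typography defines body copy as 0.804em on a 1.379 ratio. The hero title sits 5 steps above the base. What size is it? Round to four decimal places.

4.0094em

Each step on a modular scale multiplies by the ratio, so the size n steps from the base is base × ratioⁿ.
0.804 × 1.379⁵ = 0.804 × 4.98679 ≈ 4.0094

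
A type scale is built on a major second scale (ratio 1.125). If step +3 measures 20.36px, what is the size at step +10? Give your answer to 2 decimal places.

46.43px

The gap is 10 − (3) = 7 steps, so the factor is 1.125^7.
20.36 × 1.125⁷ = 20.36 × 2.28070 ≈ 46.435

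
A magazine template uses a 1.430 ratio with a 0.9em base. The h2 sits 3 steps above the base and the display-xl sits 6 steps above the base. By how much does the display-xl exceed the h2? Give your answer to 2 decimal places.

5.06em

Step 3: 0.9 × 1.430³ = 2.6318em
Step 6: 0.9 × 1.430⁶ = 7.6959em
Difference: 7.6959 − 2.6318 = 5.0641em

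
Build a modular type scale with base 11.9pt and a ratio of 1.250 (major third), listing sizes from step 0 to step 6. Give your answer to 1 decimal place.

11.9pt, 14.9pt, 18.6pt, 23.2pt, 29.1pt, 36.3pt, 45.4pt

Step 0: 11.9pt
Step 1: 11.9 × 1.250 = 14.9
Step 2: 11.9 × 1.250² = 18.6
Step 3: 11.9 × 1.250³ = 23.2
Step 4: 11.9 × 1.250⁴ = 29.1
Step 5: 11.9 × 1.250⁵ = 36.3
Step 6: 11.9 × 1.250⁶ = 45.4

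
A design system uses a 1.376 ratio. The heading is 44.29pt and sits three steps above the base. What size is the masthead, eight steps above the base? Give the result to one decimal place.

218.5pt

Moving from step +3 to step +8 is 5 steps up, so multiply by r⁵.
44.29 × 1.376⁵ = 44.29 × 4.93278 ≈ 218.473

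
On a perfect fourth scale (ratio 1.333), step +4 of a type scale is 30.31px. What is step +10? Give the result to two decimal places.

170.05px

Moving from step +4 to step +10 is 6 steps up, so multiply by r⁶.
30.31 × 1.333⁶ = 30.31 × 5.61023 ≈ 170.046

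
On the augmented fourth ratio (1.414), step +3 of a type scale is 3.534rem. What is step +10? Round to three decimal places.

39.940rem

3.534 × 1.414⁷ = 3.534 × 11.30175 ≈ 39.940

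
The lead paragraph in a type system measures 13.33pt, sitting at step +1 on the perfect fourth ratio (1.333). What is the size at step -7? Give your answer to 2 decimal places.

1.34pt

The gap is -7 − (1) = -8 steps, so the factor is 1.333^-8.
13.33 ÷ 1.333⁸ = 13.33 ÷ 9.96876 ≈ 1.337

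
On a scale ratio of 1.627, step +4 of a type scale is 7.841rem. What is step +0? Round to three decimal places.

1.119rem

Moving from step +4 to step +0 is 4 steps down, so divide by r⁴.
7.841 ÷ 1.627⁴ = 7.841 ÷ 7.00729 ≈ 1.119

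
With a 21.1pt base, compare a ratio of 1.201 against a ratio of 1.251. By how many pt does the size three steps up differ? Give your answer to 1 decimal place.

At 1.201: 21.1 × 1.201³ = 36.552pt
At 1.251: 21.1 × 1.251³ = 41.310pt
Difference: 41.310 − 36.552 = 4.758pt

4.8pt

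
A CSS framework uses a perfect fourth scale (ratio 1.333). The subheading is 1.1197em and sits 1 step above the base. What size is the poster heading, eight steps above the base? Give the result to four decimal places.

8.3736em

1.1197 × 1.333⁷ = 1.1197 × 7.47844 ≈ 8.3736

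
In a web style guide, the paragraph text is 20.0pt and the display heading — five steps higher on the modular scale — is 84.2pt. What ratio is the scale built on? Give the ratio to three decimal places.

1.333

r⁵ = 84.2 / 20.0, so r = (84.2/20.0)^(1/5).
r = 4.2100^(1/5) ≈ 1.3331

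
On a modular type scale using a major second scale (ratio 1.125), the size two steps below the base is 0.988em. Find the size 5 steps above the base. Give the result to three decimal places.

2.253em

0.988 × 1.125⁷ = 0.988 × 2.28070 ≈ 2.253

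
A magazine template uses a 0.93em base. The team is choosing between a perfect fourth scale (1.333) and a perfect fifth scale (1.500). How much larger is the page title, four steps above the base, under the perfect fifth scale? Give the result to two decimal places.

Perfect fourth: 0.93 × 1.333⁴ = 2.9363em
Perfect fifth: 0.93 × 1.500⁴ = 4.7081em
Difference: 4.7081 − 2.9363 = 1.7718em

1.77em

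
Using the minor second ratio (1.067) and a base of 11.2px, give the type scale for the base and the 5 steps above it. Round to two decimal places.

11.20px, 11.95px, 12.75px, 13.61px, 14.52px, 15.49px

Step 0: 11.2px
Step 1: 11.2 × 1.067 = 11.95
Step 2: 11.2 × 1.067² = 12.75
Step 3: 11.2 × 1.067³ = 13.61
Step 4: 11.2 × 1.067⁴ = 14.52
Step 5: 11.2 × 1.067⁵ = 15.49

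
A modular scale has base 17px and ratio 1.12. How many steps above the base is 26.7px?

4

1.12ⁿ = 26.7 / 17 = 1.5706
n = ln(1.5706) / ln(1.12) = 0.4515 / 0.1133 ≈ 3.98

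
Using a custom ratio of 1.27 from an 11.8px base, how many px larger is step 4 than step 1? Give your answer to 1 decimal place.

15.7px

Step 1: 11.8 × 1.27 = 14.986px
Step 4: 11.8 × 1.27⁴ = 30.697px
Difference: 30.697 − 14.986 = 15.711px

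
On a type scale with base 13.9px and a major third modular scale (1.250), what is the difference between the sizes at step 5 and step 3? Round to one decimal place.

Step 3: 13.9 × 1.250³ = 27.148px
Step 5: 13.9 × 1.250⁵ = 42.419px
Difference: 42.419 − 27.148 = 15.271px

15.3px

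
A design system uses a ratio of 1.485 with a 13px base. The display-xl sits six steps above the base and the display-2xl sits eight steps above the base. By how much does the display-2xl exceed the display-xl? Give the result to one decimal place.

Step 6: 13.0 × 1.485⁶ = 139.413px
Step 8: 13.0 × 1.485⁸ = 307.436px
Difference: 307.436 − 139.413 = 168.023px

168.0px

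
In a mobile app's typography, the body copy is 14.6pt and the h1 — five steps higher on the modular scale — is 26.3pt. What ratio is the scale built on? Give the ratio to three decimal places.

r⁵ = 26.3 / 14.6, so r = (26.3/14.6)^(1/5).
r = 1.8014^(1/5) ≈ 1.1249

1.125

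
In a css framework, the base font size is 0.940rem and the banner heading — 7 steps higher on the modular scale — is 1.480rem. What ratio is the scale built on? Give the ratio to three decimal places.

1.067

r⁷ = 1.480 / 0.940, so r = (1.480/0.940)^(1/7).
r = 1.5745^(1/7) ≈ 1.0670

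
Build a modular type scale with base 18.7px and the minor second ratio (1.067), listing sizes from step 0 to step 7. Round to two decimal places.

18.70px, 19.95px, 21.29px, 22.72px, 24.24px, 25.86px, 27.59px, 29.44px

Step 0: 18.7px
Step 1: 18.7 × 1.067 = 19.95
Step 2: 18.7 × 1.067² = 21.29
Step 3: 18.7 × 1.067³ = 22.72
Step 4: 18.7 × 1.067⁴ = 24.24
Step 5: 18.7 × 1.067⁵ = 25.86
Step 6: 18.7 × 1.067⁶ = 27.59
Step 7: 18.7 × 1.067⁷ = 29.44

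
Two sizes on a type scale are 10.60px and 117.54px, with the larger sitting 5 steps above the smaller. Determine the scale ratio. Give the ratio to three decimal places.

1.618

r⁵ = 117.54 / 10.60, so r = (117.54/10.60)^(1/5).
r = 11.0887^(1/5) ≈ 1.6180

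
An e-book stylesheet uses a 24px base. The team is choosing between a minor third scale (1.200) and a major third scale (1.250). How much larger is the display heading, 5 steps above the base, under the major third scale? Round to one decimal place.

Minor third: 24.0 × 1.200⁵ = 59.720px
Major third: 24.0 × 1.250⁵ = 73.242px
Difference: 73.242 − 59.720 = 13.522px

13.5px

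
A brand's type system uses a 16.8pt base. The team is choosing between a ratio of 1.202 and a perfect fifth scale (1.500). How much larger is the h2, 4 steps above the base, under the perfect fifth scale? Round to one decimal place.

50.0pt

At 1.202: 16.8 × 1.202⁴ = 35.069pt
Perfect fifth: 16.8 × 1.500⁴ = 85.050pt
Difference: 85.050 − 35.069 = 49.981pt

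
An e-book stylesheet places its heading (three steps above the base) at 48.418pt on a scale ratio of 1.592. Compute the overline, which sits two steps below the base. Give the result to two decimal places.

4.73pt

48.418 ÷ 1.592⁵ = 48.418 ÷ 10.22622 ≈ 4.735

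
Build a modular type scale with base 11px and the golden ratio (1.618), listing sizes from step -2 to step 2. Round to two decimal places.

4.20px, 6.80px, 11.00px, 17.80px, 28.80px

Step -2: 11.0 ÷ 1.618² = 4.20
Step -1: 11.0 ÷ 1.618 = 6.80
Step 0: 11px
Step 1: 11.0 × 1.618 = 17.80
Step 2: 11.0 × 1.618² = 28.80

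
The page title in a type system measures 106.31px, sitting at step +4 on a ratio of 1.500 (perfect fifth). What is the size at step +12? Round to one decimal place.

106.31 × 1.500⁸ = 106.31 × 25.62891 ≈ 2724.609

2724.6px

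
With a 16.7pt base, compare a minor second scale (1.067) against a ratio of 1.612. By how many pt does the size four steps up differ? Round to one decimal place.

91.1pt

Minor second: 16.7 × 1.067⁴ = 21.646pt
At 1.612: 16.7 × 1.612⁴ = 112.766pt
Difference: 112.766 − 21.646 = 91.120pt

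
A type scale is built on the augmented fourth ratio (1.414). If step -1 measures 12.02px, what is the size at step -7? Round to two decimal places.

12.02 ÷ 1.414⁶ = 12.02 ÷ 7.99275 ≈ 1.504

1.50px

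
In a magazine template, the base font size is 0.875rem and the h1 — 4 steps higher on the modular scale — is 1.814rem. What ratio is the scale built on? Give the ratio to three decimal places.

The ratio satisfies 0.875 × r⁴ = 1.814, so r = (1.814 / 0.875)^(1/4).
r = 2.0731^(1/4) ≈ 1.1999

1.200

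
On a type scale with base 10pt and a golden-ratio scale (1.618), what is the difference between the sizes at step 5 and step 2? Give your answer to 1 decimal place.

84.7pt

Step 2: 10.0 × 1.618² = 26.179pt
Step 5: 10.0 × 1.618⁵ = 110.890pt
Difference: 110.890 − 26.179 = 84.711pt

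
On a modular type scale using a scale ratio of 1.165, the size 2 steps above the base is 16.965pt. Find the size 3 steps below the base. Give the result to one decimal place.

7.9pt

The gap is -3 − (2) = -5 steps, so the factor is 1.165^-5.
16.965 ÷ 1.165⁵ = 16.965 ÷ 2.14600 ≈ 7.905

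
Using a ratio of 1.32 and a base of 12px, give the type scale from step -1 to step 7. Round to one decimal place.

Step -1: 12.0 ÷ 1.32 = 9.1
Step 0: 12px
Step 1: 12.0 × 1.32 = 15.8
Step 2: 12.0 × 1.32² = 20.9
Step 3: 12.0 × 1.32³ = 27.6
Step 4: 12.0 × 1.32⁴ = 36.4
Step 5: 12.0 × 1.32⁵ = 48.1
Step 6: 12.0 × 1.32⁶ = 63.5
Step 7: 12.0 × 1.32⁷ = 83.8

9.1px, 12.0px, 15.8px, 20.9px, 27.6px, 36.4px, 48.1px, 63.5px, 83.8px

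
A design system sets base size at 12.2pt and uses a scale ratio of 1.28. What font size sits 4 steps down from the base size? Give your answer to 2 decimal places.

4.54pt

A modular type scale is a geometric sequence: sizeₙ = base × rⁿ.
12.2 ÷ 1.28⁴ = 12.2 ÷ 2.68435 ≈ 4.54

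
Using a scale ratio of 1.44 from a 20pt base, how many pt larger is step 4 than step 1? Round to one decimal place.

57.2pt

Step 1: 20.0 × 1.44 = 28.800pt
Step 4: 20.0 × 1.44⁴ = 85.996pt
Difference: 85.996 − 28.800 = 57.196pt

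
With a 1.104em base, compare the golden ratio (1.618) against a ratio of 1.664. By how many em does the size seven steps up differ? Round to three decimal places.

6.949em

Golden ratio: 1.104 × 1.618⁷ = 32.04931em
At 1.664: 1.104 × 1.664⁷ = 38.99800em
Difference: 38.99800 − 32.04931 = 6.94869em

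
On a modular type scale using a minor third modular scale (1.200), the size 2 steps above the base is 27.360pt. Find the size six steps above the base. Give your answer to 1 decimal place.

56.7pt

27.360 × 1.200⁴ = 27.360 × 2.07360 ≈ 56.734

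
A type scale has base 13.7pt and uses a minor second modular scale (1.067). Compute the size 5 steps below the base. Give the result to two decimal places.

13.7 ÷ 1.067⁵ = 13.7 ÷ 1.38300 ≈ 9.91

9.91pt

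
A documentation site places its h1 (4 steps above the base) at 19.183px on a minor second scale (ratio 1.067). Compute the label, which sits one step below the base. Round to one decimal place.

13.9px

Moving from step +4 to step -1 is 5 steps down, so divide by r⁵.
19.183 ÷ 1.067⁵ = 19.183 ÷ 1.38300 ≈ 13.871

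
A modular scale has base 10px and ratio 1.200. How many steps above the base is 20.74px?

1.200ⁿ = 20.74 / 10 = 2.0740
n = ln(2.0740) / ln(1.200) = 0.7295 / 0.1823 ≈ 4.00

4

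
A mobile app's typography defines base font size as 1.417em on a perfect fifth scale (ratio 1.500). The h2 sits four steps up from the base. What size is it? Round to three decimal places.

7.174em

1.417 × 1.500⁴ = 1.417 × 5.06250 ≈ 7.174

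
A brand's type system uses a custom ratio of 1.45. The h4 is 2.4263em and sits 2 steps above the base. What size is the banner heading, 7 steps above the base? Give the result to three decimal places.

The gap is 7 − (2) = 5 steps, so the factor is 1.45^5.
2.4263 × 1.45⁵ = 2.4263 × 6.40973 ≈ 15.552

15.552em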